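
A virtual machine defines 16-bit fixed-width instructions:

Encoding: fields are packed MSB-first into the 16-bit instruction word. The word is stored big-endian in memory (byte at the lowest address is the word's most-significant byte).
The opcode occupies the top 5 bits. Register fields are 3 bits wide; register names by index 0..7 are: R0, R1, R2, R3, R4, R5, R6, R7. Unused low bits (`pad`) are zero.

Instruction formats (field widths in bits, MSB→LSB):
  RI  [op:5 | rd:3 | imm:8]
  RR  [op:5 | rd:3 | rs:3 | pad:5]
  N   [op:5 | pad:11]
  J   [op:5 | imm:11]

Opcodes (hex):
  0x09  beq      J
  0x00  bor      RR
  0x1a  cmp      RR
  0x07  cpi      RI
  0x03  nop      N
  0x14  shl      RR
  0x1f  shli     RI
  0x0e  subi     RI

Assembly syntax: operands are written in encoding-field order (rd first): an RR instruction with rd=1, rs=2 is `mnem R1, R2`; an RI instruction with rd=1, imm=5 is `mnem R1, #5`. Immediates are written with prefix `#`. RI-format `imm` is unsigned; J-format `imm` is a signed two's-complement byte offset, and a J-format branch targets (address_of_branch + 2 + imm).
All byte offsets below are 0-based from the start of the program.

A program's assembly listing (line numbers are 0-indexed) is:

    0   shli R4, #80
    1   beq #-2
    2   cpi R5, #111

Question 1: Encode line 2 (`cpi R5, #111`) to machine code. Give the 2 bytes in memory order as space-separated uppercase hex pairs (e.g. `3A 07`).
3D 6F

L2: cpi op=0x7:5|rd=5:3|imm=111:8 ⇒ 0x3d6f ⇒ big 3d 6f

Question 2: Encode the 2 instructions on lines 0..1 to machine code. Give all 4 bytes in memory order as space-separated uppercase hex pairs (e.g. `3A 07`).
0. shli fields op=0x1f:5|rd=4:3|imm=80:8 → word fc50h → fc 50
1. beq fields op=0x9:5|imm=-2:11 → word 4ffeh → 4f fe

FC 50 4F FE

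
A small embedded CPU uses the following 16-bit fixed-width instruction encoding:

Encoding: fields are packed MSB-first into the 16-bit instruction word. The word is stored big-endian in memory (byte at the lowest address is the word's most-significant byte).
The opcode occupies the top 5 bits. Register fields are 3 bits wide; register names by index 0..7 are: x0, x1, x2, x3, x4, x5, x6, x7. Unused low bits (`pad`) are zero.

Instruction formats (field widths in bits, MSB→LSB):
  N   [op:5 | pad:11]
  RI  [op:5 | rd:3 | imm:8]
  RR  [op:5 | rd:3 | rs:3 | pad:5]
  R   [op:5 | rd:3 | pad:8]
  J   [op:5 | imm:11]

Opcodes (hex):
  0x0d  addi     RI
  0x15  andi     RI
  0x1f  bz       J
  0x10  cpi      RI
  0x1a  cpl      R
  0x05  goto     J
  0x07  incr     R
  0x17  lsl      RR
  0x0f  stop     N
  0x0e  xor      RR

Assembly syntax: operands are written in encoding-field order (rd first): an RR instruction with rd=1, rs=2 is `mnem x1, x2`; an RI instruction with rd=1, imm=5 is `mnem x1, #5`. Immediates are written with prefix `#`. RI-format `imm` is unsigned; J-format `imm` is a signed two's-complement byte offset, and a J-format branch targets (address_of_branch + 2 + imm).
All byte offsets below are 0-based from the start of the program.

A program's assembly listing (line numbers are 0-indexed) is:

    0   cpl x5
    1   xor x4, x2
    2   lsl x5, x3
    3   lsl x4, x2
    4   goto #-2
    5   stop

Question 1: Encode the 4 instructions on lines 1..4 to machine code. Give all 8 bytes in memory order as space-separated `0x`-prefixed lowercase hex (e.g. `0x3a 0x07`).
line 1 (xor): pack op=0xe:5|rd=4:3|rs=2:3|pad=0:5 = 0x7440; big→ 74 40
line 2 (lsl): pack op=0x17:5|rd=5:3|rs=3:3|pad=0:5 = 0xbd60; big→ bd 60
line 3 (lsl): pack op=0x17:5|rd=4:3|rs=2:3|pad=0:5 = 0xbc40; big→ bc 40
line 4 (goto): pack op=0x5:5|imm=-2:11 = 0x2ffe; big→ 2f fe

0x74 0x40 0xbd 0x60 0xbc 0x40 0x2f 0xfe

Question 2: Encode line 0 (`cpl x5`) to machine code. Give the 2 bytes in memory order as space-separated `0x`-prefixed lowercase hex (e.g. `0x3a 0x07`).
0xd5 0x00

line 0 (cpl): pack op=0x1a:5|rd=5:3|pad=0:8 = 0xd500; big→ d5 00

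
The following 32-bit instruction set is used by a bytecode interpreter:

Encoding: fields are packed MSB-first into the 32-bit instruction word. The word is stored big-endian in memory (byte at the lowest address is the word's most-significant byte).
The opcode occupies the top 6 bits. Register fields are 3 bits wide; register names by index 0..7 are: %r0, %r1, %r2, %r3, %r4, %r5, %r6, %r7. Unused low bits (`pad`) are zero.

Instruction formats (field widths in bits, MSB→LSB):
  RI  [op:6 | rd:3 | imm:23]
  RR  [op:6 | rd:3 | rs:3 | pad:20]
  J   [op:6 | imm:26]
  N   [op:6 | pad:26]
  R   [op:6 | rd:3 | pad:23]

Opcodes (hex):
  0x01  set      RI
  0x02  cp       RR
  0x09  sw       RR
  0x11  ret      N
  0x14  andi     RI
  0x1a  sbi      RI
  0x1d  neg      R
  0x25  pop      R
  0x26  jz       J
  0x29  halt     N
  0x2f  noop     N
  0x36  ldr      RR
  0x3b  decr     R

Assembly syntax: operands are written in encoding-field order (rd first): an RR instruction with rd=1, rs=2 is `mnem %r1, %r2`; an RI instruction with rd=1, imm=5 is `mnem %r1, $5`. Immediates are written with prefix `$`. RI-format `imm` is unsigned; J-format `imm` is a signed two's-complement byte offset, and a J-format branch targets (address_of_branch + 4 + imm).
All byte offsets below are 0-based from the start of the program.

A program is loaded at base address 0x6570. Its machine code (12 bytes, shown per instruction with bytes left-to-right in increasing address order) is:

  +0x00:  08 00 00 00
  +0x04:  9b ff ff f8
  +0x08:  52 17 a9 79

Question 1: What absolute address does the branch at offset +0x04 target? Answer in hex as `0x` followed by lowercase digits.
[04] 9b ff ff f8 → 0x9bfffff8
  op=0x9bfffff8>>26=0x26 ⇒ jz (J)
  imm: (w>>0)&0x3ffffff=0x3fffff8 (s26→-8) → $-8
  target = base 0x6570 + off 0x04 + 4 + imm -8 = 0x6570

0x6570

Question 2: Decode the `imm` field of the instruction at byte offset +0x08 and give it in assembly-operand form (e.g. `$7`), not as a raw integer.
off 0x08: read 52 17 a9 79 as big → 0x5217a979
  op=0x5217a979>>26=0x14 ⇒ andi (RI)
  [25:23] rd=4 = %r4
  [22:0] imm=1550713 = $1550713

$1550713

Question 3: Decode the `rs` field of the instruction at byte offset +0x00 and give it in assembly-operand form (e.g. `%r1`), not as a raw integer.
%r0

off 0x00: read 08 00 00 00 as big → 0x08000000
  op=0x08000000>>26=0x2 ⇒ cp (RR)
  rd: (w>>23)&0x7=0x0 → %r0
  rs: (w>>20)&0x7=0x0 → %r0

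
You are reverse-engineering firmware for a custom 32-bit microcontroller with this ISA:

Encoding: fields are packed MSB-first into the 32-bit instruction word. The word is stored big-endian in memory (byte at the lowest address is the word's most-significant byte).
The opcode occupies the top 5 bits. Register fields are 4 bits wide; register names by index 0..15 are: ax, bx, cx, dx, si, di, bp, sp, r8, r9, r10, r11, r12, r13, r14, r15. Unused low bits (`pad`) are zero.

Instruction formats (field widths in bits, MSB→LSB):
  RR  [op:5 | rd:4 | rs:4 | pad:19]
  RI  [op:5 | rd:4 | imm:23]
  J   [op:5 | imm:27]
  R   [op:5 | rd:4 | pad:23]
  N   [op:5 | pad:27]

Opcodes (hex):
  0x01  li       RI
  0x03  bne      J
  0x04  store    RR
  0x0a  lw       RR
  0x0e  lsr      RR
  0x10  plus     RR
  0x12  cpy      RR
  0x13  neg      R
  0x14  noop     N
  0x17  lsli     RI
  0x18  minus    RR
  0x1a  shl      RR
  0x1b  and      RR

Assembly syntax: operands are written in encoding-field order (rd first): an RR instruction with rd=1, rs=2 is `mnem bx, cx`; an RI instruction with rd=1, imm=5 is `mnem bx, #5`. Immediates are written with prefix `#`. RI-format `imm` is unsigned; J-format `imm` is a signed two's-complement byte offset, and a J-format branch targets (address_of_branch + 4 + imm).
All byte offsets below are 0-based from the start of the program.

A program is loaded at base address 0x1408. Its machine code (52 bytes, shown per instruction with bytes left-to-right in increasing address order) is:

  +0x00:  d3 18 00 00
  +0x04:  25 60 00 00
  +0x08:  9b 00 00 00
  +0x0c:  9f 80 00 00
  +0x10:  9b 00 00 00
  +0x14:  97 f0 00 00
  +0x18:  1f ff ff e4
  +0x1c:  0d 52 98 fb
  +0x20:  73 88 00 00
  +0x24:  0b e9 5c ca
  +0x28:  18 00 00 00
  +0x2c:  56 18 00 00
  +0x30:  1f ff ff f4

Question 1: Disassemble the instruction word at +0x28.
bne #0

[28] 18 00 00 00 → 0x18000000
  op=0x18000000>>27=0x3 ⇒ bne (J)
  [26:0] imm=0 = #0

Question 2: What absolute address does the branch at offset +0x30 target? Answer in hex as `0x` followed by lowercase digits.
off 0x30: read 1f ff ff f4 as big → 0x1ffffff4
  op=0x1ffffff4>>27=0x3 ⇒ bne (J)
  imm@[26:0]=0x7fffff4 (s27→-12) ⇒ #-12
  target = base 0x1408 + off 0x30 + 4 + imm -12 = 0x1430

0x1430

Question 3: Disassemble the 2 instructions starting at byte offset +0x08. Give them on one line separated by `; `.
neg bp; neg r15

@+08  big-endian(9b 00 00 00) = 0x9b000000
  top 5b → 0x13 → neg [R]
  rd: (w>>23)&0xf=0x6 → bp
@+0c  big-endian(9f 80 00 00) = 0x9f800000
  top 5b → 0x13 → neg [R]
  rd: (w>>23)&0xf=0xf → r15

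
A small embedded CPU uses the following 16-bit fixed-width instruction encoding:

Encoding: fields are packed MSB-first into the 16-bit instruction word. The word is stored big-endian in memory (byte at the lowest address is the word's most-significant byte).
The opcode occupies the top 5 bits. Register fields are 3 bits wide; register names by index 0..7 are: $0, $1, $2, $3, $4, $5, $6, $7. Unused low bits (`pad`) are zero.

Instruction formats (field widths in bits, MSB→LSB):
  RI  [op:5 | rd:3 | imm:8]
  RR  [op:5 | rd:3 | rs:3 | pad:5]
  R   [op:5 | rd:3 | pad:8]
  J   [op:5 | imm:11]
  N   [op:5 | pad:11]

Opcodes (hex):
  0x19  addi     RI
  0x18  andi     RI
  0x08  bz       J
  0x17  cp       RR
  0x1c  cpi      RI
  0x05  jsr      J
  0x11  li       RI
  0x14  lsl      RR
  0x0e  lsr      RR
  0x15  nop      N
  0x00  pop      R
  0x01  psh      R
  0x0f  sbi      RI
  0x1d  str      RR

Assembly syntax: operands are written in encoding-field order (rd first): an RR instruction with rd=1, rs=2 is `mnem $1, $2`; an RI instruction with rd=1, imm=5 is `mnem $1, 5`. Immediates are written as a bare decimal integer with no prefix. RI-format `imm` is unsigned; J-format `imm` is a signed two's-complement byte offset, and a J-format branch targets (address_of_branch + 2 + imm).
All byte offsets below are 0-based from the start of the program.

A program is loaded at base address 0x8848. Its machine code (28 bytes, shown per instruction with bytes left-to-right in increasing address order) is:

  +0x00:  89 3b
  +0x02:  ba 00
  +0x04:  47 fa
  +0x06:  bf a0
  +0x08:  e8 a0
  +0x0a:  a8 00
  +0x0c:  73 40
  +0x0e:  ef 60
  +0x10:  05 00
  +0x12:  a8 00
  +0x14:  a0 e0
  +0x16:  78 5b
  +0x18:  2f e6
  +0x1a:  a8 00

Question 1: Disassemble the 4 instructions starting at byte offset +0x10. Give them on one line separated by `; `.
off 0x10: read 05 00 as big → 0x0500
  top 5b → 0x0 → pop [R]
  rd: (w>>8)&0x7=0x5 → $5
off 0x12: read a8 00 as big → 0xa800
  top 5b → 0x15 → nop [N]
off 0x14: read a0 e0 as big → 0xa0e0
  top 5b → 0x14 → lsl [RR]
  rd: (w>>8)&0x7=0x0 → $0
  rs: (w>>5)&0x7=0x7 → $7
off 0x16: read 78 5b as big → 0x785b
  top 5b → 0xf → sbi [RI]
  rd: (w>>8)&0x7=0x0 → $0
  imm: (w>>0)&0xff=0x5b → 91

pop $5; nop; lsl $0, $7; sbi $0, 91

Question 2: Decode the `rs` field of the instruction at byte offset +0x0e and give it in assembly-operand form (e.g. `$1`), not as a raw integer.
$3

@+0e  big-endian(ef 60) = 0xef60
  top 5b → 0x1d → str [RR]
  rd@[10:8]=0x7 ⇒ $7
  rs@[7:5]=0x3 ⇒ $3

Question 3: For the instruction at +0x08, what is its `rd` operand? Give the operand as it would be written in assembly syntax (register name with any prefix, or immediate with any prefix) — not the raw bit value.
$0

[08] e8 a0 → 0xe8a0
  opcode bits[15:11]=0x1d: str/RR
  rd@[10:8]=0x0 ⇒ $0
  rs@[7:5]=0x5 ⇒ $5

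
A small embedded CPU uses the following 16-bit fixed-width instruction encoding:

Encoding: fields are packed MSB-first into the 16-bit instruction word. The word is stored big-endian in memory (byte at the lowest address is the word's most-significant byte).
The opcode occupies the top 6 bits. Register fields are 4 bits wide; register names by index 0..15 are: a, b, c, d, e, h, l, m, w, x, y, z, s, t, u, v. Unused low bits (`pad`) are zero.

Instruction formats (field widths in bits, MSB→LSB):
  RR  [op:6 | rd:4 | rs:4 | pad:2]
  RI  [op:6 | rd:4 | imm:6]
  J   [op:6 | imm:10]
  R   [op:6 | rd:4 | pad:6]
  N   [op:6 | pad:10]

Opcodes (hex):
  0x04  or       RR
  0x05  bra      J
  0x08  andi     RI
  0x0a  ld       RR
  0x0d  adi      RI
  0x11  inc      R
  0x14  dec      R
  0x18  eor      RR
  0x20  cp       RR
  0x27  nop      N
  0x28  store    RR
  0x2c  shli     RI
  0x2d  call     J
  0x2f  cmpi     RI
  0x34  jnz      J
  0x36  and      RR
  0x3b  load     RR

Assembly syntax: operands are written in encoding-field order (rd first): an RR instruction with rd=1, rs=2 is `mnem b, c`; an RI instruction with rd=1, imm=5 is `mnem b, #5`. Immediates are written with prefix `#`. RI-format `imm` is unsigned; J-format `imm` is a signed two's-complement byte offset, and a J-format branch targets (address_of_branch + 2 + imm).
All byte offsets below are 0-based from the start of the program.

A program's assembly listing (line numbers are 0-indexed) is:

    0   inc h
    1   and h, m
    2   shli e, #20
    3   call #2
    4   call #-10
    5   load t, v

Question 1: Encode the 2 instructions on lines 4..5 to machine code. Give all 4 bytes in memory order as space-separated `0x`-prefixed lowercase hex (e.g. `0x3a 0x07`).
line 4 (call): pack op=0x2d:6|imm=-10:10 = 0xb7f6; big→ b7 f6
line 5 (load): pack op=0x3b:6|rd=13:4|rs=15:4|pad=0:2 = 0xef7c; big→ ef 7c

0xb7 0xf6 0xef 0x7c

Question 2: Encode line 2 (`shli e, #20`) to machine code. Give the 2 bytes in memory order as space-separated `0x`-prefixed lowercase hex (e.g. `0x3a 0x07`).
0xb1 0x14

2. shli fields op=0x2c:6|rd=4:4|imm=20:6 → word b114h → b1 14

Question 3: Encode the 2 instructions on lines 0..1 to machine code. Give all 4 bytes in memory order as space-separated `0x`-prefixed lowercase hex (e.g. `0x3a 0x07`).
0. inc fields op=0x11:6|rd=5:4|pad=0:6 → word 4540h → 45 40
1. and fields op=0x36:6|rd=5:4|rs=7:4|pad=0:2 → word d95ch → d9 5c

0x45 0x40 0xd9 0x5c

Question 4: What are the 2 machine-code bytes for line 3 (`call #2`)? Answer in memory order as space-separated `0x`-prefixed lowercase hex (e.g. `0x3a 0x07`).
0xb4 0x02

line 3 (call): pack op=0x2d:6|imm=2:10 = 0xb402; big→ b4 02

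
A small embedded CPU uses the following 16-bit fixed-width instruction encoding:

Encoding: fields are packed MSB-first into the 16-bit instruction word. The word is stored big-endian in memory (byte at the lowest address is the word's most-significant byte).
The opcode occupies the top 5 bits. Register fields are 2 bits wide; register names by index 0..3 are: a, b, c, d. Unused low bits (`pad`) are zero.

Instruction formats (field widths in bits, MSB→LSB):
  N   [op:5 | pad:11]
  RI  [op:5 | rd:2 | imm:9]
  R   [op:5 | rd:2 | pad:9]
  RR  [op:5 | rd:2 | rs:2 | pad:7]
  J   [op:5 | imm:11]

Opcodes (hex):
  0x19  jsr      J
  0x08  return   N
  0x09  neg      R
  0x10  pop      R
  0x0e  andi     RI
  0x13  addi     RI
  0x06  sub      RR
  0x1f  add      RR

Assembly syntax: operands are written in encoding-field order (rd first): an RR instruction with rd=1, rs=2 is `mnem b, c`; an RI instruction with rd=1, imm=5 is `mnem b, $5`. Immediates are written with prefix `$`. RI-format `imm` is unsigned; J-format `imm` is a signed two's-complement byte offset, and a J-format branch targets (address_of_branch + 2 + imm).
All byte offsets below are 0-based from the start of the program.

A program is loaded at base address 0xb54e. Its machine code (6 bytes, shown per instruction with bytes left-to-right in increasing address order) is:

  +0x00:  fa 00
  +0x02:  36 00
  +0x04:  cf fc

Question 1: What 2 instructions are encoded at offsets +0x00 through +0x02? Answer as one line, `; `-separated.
add b, a; sub d, a

off 0x00: read fa 00 as big → 0xfa00
  top 5b → 0x1f → add [RR]
  rd@[10:9]=0x1 ⇒ b
  rs@[8:7]=0x0 ⇒ a
off 0x02: read 36 00 as big → 0x3600
  top 5b → 0x6 → sub [RR]
  rd@[10:9]=0x3 ⇒ d
  rs@[8:7]=0x0 ⇒ a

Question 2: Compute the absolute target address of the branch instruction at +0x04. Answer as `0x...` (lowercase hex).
0xb550

@+04  big-endian(cf fc) = 0xcffc
  top 5b → 0x19 → jsr [J]
  imm: (w>>0)&0x7ff=0x7fc (s11→-4) → $-4
  target = base 0xb54e + off 0x04 + 2 + imm -4 = 0xb550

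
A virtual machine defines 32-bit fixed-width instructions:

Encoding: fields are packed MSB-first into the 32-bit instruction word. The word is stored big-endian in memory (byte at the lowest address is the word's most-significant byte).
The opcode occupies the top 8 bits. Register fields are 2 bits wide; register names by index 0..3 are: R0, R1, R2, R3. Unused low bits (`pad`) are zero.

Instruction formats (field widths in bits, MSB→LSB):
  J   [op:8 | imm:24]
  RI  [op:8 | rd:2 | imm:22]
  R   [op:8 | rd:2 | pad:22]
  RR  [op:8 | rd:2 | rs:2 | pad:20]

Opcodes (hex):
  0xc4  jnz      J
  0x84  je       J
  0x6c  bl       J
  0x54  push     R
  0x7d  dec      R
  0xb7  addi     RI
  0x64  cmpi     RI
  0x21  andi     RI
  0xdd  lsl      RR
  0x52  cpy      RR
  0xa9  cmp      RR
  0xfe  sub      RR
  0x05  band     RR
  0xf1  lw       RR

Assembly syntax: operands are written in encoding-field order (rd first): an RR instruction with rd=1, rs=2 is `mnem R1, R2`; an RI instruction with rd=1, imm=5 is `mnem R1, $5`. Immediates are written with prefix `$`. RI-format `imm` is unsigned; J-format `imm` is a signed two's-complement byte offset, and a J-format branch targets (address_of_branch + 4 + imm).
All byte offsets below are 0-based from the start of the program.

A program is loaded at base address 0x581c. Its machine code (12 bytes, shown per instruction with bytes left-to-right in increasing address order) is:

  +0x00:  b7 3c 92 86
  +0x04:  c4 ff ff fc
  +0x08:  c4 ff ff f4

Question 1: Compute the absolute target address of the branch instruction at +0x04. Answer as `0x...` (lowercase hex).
0x5820

off 0x04: read c4 ff ff fc as big → 0xc4fffffc
  op=0xc4fffffc>>24=0xc4 ⇒ jnz (J)
  imm@[23:0]=0xfffffc (s24→-4) ⇒ $-4
  target = base 0x581c + off 0x04 + 4 + imm -4 = 0x5820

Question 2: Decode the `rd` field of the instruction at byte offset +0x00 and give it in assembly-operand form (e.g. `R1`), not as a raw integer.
R0

@+00  big-endian(b7 3c 92 86) = 0xb73c9286
  op=0xb73c9286>>24=0xb7 ⇒ addi (RI)
  rd@[23:22]=0x0 ⇒ R0
  imm@[21:0]=0x3c9286 ⇒ $3969670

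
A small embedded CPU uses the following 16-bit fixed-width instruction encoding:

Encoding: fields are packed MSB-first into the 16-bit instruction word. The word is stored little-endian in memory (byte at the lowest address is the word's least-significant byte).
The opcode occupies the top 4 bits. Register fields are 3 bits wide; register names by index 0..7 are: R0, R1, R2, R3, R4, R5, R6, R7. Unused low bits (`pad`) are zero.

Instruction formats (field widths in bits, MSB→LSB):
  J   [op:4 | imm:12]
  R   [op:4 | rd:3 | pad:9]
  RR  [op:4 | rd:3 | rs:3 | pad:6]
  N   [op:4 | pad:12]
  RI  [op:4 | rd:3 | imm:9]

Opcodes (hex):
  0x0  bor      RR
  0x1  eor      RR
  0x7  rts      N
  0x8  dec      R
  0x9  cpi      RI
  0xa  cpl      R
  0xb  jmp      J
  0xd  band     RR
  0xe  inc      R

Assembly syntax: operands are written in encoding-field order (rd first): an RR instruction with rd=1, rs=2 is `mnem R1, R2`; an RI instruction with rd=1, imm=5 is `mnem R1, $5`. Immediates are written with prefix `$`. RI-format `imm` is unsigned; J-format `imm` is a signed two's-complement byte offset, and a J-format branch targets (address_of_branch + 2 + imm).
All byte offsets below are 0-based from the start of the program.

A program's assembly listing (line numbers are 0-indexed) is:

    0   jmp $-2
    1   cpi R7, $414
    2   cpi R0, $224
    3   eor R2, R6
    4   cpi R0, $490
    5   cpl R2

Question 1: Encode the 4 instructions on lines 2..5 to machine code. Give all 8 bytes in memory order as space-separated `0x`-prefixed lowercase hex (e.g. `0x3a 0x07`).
L2: cpi op=0x9:4|rd=0:3|imm=224:9 ⇒ 0x90e0 ⇒ little e0 90
L3: eor op=0x1:4|rd=2:3|rs=6:3|pad=0:6 ⇒ 0x1580 ⇒ little 80 15
L4: cpi op=0x9:4|rd=0:3|imm=490:9 ⇒ 0x91ea ⇒ little ea 91
L5: cpl op=0xa:4|rd=2:3|pad=0:9 ⇒ 0xa400 ⇒ little 00 a4

0xe0 0x90 0x80 0x15 0xea 0x91 0x00 0xa4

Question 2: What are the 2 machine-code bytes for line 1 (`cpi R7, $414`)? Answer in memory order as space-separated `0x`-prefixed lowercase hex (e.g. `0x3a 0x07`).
0x9e 0x9f

line 1 (cpi): pack op=0x9:4|rd=7:3|imm=414:9 = 0x9f9e; little→ 9e 9f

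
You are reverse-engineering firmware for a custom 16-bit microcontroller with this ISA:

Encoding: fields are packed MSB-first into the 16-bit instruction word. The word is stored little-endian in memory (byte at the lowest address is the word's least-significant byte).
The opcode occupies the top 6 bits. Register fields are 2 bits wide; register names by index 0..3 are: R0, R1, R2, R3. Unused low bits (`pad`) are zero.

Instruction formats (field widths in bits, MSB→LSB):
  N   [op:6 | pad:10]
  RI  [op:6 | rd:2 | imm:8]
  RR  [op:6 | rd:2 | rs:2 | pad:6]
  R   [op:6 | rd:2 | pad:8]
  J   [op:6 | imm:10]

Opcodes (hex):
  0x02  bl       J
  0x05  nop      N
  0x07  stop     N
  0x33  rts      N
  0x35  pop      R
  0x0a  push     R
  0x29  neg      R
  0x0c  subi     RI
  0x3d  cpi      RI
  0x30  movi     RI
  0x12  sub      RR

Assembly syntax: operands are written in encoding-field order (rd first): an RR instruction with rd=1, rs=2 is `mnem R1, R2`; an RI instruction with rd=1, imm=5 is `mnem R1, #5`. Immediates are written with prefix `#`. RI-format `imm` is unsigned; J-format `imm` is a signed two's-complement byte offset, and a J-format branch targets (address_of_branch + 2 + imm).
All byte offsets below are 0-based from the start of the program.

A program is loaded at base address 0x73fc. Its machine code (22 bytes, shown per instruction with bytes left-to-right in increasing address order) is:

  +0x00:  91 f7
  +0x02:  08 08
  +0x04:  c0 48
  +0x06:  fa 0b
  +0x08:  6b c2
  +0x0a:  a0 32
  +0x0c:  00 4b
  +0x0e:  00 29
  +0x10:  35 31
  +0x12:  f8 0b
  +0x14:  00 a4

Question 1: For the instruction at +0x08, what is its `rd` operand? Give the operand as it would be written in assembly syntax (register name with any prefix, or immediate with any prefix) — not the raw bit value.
@+08  little-endian(6b c2) = 0xc26b
  opcode bits[15:10]=0x30: movi/RI
  rd: (w>>8)&0x3=0x2 → R2
  imm: (w>>0)&0xff=0x6b → #107

R2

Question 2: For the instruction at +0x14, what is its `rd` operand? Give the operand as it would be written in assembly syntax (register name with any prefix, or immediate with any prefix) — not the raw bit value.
R0

@+14  little-endian(00 a4) = 0xa400
  top 6b → 0x29 → neg [R]
  rd: (w>>8)&0x3=0x0 → R0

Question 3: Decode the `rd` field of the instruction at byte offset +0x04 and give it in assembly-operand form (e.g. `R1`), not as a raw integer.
[04] c0 48 → 0x48c0
  top 6b → 0x12 → sub [RR]
  rd: (w>>8)&0x3=0x0 → R0
  rs: (w>>6)&0x3=0x3 → R3

R0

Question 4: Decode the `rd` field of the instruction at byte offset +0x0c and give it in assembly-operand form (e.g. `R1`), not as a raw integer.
R3

off 0x0c: read 00 4b as little → 0x4b00
  opcode bits[15:10]=0x12: sub/RR
  [9:8] rd=3 = R3
  [7:6] rs=0 = R0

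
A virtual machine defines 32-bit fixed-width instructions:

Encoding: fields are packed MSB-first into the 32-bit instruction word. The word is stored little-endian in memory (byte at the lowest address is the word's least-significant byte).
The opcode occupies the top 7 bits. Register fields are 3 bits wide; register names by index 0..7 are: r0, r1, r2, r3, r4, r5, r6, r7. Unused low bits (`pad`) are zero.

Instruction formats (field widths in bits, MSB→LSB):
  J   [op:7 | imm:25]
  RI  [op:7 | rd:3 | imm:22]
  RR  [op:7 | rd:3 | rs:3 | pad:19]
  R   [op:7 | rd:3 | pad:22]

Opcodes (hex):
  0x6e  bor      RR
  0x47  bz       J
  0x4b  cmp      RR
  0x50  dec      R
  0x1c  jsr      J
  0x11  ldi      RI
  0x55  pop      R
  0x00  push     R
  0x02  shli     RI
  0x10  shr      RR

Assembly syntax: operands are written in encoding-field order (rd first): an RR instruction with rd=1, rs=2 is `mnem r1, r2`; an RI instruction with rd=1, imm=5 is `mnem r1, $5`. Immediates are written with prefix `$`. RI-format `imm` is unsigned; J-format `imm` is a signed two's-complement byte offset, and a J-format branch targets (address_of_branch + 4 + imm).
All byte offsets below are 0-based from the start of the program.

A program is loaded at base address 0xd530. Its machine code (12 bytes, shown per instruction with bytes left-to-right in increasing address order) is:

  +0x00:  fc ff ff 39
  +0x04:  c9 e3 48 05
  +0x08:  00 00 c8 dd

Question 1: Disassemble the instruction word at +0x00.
+0x00: fc ff ff 39 ⇒ word 0x39fffffc (little)
  opcode bits[31:25]=0x1c: jsr/J
  imm@[24:0]=0x1fffffc (s25→-4) ⇒ $-4

jsr $-4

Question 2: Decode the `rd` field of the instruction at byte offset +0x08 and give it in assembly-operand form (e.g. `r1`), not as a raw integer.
r7

@+08  little-endian(00 00 c8 dd) = 0xddc80000
  opcode bits[31:25]=0x6e: bor/RR
  [24:22] rd=7 = r7
  [21:19] rs=1 = r1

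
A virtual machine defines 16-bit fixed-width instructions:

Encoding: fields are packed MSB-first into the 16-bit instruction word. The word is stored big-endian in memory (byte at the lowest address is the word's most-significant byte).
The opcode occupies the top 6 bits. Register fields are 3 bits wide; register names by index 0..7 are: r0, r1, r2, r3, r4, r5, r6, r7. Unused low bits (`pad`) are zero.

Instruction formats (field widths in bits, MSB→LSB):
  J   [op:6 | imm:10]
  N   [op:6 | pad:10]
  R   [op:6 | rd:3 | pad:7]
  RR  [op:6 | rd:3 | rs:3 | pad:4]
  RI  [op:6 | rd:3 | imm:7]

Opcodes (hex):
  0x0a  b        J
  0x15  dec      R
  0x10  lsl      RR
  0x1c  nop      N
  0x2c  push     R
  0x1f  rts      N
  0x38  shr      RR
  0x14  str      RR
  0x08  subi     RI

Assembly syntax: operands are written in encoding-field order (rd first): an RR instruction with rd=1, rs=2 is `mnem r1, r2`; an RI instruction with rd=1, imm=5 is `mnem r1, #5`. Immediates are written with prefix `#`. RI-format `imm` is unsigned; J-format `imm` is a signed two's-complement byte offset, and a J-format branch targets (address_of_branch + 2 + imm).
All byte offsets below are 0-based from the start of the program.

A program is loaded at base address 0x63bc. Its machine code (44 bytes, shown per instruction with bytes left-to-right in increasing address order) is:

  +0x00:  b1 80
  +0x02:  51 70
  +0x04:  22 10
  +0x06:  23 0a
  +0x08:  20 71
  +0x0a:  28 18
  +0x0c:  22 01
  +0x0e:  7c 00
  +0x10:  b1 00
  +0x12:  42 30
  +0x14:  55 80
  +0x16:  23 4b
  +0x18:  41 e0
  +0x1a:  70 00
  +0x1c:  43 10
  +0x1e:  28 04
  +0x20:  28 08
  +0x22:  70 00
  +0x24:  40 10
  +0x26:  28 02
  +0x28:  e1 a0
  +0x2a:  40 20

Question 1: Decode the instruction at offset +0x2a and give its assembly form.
lsl r0, r2

@+2a  big-endian(40 20) = 0x4020
  op=0x4020>>10=0x10 ⇒ lsl (RR)
  rd: (w>>7)&0x7=0x0 → r0
  rs: (w>>4)&0x7=0x2 → r2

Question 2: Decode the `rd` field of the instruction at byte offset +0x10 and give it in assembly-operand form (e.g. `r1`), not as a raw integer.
[10] b1 00 → 0xb100
  top 6b → 0x2c → push [R]
  rd@[9:7]=0x2 ⇒ r2

r2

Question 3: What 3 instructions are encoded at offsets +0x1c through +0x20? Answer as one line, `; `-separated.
off 0x1c: read 43 10 as big → 0x4310
  op=0x4310>>10=0x10 ⇒ lsl (RR)
  rd@[9:7]=0x6 ⇒ r6
  rs@[6:4]=0x1 ⇒ r1
off 0x1e: read 28 04 as big → 0x2804
  op=0x2804>>10=0xa ⇒ b (J)
  imm@[9:0]=0x4 ⇒ #4
off 0x20: read 28 08 as big → 0x2808
  op=0x2808>>10=0xa ⇒ b (J)
  imm@[9:0]=0x8 ⇒ #8

lsl r6, r1; b #4; b #8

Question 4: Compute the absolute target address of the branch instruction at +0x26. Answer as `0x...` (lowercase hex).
off 0x26: read 28 02 as big → 0x2802
  op=0x2802>>10=0xa ⇒ b (J)
  [9:0] imm=2 = #2
  target = base 0x63bc + off 0x26 + 2 + imm 2 = 0x63e6

0x63e6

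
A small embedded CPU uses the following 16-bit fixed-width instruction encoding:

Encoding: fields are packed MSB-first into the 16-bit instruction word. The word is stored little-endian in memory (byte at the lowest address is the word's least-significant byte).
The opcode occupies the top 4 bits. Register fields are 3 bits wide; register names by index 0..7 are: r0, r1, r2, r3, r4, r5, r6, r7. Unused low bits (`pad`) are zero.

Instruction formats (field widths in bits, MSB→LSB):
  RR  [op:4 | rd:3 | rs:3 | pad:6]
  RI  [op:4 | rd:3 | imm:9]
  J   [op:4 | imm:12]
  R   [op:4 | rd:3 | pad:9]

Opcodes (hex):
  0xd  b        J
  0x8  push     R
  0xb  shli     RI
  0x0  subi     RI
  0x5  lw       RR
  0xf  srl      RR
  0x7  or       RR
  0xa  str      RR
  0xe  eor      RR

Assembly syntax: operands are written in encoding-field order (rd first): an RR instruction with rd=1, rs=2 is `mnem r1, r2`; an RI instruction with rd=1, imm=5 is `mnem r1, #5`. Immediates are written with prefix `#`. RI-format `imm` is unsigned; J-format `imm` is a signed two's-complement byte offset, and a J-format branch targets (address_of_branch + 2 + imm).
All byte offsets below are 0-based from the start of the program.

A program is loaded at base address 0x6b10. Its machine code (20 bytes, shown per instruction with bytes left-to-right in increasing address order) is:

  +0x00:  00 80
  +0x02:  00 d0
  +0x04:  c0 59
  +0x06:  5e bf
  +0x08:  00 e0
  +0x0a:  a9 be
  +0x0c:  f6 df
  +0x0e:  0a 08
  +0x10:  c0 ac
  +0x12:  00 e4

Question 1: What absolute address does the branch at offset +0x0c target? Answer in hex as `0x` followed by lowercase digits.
off 0x0c: read f6 df as little → 0xdff6
  top 4b → 0xd → b [J]
  imm@[11:0]=0xff6 (s12→-10) ⇒ #-10
  target = base 0x6b10 + off 0x0c + 2 + imm -10 = 0x6b14

0x6b14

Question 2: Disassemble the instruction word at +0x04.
[04] c0 59 → 0x59c0
  opcode bits[15:12]=0x5: lw/RR
  rd@[11:9]=0x4 ⇒ r4
  rs@[8:6]=0x7 ⇒ r7

lw r4, r7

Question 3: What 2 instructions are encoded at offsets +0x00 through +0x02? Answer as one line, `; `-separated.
push r0; b #0

[00] 00 80 → 0x8000
  opcode bits[15:12]=0x8: push/R
  [11:9] rd=0 = r0
[02] 00 d0 → 0xd000
  opcode bits[15:12]=0xd: b/J
  [11:0] imm=0 = #0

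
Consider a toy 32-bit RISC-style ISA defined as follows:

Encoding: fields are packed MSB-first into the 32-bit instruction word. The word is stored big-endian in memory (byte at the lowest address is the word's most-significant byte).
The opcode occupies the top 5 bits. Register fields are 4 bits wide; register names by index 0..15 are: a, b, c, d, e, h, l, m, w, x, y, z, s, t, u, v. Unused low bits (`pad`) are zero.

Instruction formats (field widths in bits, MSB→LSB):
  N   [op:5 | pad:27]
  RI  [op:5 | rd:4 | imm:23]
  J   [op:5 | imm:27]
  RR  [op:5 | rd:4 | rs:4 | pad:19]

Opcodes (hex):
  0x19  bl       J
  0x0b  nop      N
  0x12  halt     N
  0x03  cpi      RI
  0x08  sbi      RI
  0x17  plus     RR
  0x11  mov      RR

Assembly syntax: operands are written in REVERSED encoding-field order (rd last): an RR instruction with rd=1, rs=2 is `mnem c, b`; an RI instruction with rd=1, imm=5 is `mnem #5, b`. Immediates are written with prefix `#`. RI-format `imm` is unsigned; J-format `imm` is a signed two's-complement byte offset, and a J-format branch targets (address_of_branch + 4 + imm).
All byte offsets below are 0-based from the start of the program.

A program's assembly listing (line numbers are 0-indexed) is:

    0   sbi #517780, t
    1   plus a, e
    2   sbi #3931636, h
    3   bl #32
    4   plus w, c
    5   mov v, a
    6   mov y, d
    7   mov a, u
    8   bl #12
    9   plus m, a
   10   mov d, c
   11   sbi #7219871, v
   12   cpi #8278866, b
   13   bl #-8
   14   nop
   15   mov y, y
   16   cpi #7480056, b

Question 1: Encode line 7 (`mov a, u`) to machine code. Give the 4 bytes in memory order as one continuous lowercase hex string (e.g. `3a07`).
7. mov fields op=0x11:5|rd=14:4|rs=0:4|pad=0:19 → word 8f000000h → 8f 00 00 00

8f000000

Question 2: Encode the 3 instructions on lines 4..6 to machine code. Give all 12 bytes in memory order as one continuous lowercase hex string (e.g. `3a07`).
b94000008878000089d00000

line 4 (plus): pack op=0x17:5|rd=2:4|rs=8:4|pad=0:19 = 0xb9400000; big→ b9 40 00 00
line 5 (mov): pack op=0x11:5|rd=0:4|rs=15:4|pad=0:19 = 0x88780000; big→ 88 78 00 00
line 6 (mov): pack op=0x11:5|rd=3:4|rs=10:4|pad=0:19 = 0x89d00000; big→ 89 d0 00 00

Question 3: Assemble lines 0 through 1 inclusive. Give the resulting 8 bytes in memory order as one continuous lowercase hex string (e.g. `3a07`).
line 0 (sbi): pack op=0x8:5|rd=13:4|imm=517780:23 = 0x4687e694; big→ 46 87 e6 94
line 1 (plus): pack op=0x17:5|rd=4:4|rs=0:4|pad=0:19 = 0xba000000; big→ ba 00 00 00

4687e694ba000000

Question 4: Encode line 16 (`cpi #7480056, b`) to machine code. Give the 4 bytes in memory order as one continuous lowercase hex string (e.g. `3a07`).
18f222f8

16. cpi fields op=0x3:5|rd=1:4|imm=7480056:23 → word 18f222f8h → 18 f2 22 f8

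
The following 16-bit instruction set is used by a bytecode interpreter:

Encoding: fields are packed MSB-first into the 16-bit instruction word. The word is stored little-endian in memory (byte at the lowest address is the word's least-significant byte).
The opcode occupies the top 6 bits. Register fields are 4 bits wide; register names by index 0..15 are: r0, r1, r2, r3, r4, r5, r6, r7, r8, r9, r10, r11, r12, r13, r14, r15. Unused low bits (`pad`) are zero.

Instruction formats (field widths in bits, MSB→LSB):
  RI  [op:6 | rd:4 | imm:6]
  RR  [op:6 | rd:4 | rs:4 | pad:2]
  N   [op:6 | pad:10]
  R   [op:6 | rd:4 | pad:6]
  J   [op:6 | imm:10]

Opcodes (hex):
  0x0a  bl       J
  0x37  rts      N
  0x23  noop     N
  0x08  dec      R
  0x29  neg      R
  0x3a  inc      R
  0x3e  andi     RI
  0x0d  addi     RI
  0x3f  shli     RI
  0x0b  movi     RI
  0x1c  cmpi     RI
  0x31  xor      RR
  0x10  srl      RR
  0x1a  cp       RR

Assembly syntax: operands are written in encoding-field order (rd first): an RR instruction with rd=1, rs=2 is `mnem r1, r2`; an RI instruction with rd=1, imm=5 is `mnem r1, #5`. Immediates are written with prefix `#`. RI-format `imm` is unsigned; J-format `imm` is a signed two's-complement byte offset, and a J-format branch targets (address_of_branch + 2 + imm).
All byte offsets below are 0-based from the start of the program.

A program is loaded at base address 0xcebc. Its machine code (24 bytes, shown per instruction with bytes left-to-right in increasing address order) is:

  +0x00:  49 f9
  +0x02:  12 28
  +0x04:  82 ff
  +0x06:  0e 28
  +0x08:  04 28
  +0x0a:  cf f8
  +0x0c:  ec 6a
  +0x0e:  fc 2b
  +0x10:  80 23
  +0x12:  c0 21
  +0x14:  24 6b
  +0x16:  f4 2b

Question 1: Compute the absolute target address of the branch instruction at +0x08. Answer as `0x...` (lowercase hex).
0xceca

@+08  little-endian(04 28) = 0x2804
  op=0x2804>>10=0xa ⇒ bl (J)
  imm: (w>>0)&0x3ff=0x4 → #4
  target = base 0xcebc + off 0x08 + 2 + imm 4 = 0xceca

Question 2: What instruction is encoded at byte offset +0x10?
dec r14

[10] 80 23 → 0x2380
  opcode bits[15:10]=0x8: dec/R
  rd: (w>>6)&0xf=0xe → r14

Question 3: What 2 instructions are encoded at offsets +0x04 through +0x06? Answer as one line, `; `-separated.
+0x04: 82 ff ⇒ word 0xff82 (little)
  op=0xff82>>10=0x3f ⇒ shli (RI)
  rd: (w>>6)&0xf=0xe → r14
  imm: (w>>0)&0x3f=0x2 → #2
+0x06: 0e 28 ⇒ word 0x280e (little)
  op=0x280e>>10=0xa ⇒ bl (J)
  imm: (w>>0)&0x3ff=0xe → #14

shli r14, #2; bl #14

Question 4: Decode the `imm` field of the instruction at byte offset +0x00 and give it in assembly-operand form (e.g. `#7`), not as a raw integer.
[00] 49 f9 → 0xf949
  op=0xf949>>10=0x3e ⇒ andi (RI)
  rd: (w>>6)&0xf=0x5 → r5
  imm: (w>>0)&0x3f=0x9 → #9

#9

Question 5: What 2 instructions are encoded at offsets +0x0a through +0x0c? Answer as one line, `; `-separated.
andi r3, #15; cp r11, r11

[0a] cf f8 → 0xf8cf
  opcode bits[15:10]=0x3e: andi/RI
  rd@[9:6]=0x3 ⇒ r3
  imm@[5:0]=0xf ⇒ #15
[0c] ec 6a → 0x6aec
  opcode bits[15:10]=0x1a: cp/RR
  rd@[9:6]=0xb ⇒ r11
  rs@[5:2]=0xb ⇒ r11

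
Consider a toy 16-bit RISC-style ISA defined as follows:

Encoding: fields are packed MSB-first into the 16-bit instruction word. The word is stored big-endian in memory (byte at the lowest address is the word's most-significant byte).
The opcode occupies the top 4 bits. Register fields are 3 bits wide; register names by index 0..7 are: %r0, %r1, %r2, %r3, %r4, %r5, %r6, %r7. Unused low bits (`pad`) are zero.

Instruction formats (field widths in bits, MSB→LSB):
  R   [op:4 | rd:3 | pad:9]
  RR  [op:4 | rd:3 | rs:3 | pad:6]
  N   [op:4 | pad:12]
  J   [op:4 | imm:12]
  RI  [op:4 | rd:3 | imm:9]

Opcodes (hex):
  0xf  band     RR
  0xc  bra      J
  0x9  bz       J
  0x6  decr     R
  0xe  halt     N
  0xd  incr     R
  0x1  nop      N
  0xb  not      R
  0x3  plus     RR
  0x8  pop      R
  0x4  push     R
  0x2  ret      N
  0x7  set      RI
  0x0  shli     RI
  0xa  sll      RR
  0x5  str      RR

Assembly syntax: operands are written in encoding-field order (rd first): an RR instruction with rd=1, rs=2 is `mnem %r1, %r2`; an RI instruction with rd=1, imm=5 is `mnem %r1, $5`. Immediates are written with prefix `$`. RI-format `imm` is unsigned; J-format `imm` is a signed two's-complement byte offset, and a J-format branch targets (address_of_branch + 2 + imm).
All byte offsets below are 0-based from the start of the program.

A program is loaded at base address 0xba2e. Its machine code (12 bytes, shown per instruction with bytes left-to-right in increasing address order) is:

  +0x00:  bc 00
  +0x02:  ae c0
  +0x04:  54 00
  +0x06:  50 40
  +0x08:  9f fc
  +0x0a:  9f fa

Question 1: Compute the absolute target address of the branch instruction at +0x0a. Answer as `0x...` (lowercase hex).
0xba34

+0x0a: 9f fa ⇒ word 0x9ffa (big)
  op=0x9ffa>>12=0x9 ⇒ bz (J)
  imm: (w>>0)&0xfff=0xffa (s12→-6) → $-6
  target = base 0xba2e + off 0x0a + 2 + imm -6 = 0xba34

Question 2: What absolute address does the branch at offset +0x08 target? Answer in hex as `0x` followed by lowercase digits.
0xba34

+0x08: 9f fc ⇒ word 0x9ffc (big)
  top 4b → 0x9 → bz [J]
  [11:0] imm=4092 (s12→-4) = $-4
  target = base 0xba2e + off 0x08 + 2 + imm -4 = 0xba34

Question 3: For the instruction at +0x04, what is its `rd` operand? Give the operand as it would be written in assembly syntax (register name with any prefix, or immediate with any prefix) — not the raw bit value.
%r2

[04] 54 00 → 0x5400
  top 4b → 0x5 → str [RR]
  rd@[11:9]=0x2 ⇒ %r2
  rs@[8:6]=0x0 ⇒ %r0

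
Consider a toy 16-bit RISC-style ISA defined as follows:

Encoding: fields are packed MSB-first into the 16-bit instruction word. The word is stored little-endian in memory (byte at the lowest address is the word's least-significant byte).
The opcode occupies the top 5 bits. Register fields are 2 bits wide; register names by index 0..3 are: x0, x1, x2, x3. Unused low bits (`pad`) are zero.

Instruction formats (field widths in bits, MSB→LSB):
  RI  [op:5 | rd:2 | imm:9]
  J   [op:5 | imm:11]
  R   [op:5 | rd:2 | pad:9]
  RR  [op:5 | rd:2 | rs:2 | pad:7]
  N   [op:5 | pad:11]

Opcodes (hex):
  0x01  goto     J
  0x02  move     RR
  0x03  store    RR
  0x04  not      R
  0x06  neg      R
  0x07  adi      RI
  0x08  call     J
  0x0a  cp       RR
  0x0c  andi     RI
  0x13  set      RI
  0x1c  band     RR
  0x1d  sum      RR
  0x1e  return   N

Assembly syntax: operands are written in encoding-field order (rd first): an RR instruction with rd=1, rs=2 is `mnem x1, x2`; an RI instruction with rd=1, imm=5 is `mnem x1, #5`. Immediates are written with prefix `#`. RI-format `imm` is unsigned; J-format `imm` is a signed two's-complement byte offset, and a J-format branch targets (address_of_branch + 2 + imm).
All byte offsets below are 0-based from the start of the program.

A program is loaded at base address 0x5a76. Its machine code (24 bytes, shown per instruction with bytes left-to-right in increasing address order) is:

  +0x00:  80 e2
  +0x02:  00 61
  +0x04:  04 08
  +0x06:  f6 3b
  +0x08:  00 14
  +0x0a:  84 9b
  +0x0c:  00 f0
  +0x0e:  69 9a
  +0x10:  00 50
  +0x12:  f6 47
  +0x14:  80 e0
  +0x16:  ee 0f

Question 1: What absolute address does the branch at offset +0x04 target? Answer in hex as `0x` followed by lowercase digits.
0x5a80

@+04  little-endian(04 08) = 0x0804
  op=0x0804>>11=0x1 ⇒ goto (J)
  [10:0] imm=4 = #4
  target = base 0x5a76 + off 0x04 + 2 + imm 4 = 0x5a80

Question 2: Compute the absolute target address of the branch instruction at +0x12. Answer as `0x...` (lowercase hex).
+0x12: f6 47 ⇒ word 0x47f6 (little)
  opcode bits[15:11]=0x8: call/J
  imm: (w>>0)&0x7ff=0x7f6 (s11→-10) → #-10
  target = base 0x5a76 + off 0x12 + 2 + imm -10 = 0x5a80

0x5a80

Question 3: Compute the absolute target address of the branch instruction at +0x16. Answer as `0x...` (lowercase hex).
+0x16: ee 0f ⇒ word 0x0fee (little)
  top 5b → 0x1 → goto [J]
  imm@[10:0]=0x7ee (s11→-18) ⇒ #-18
  target = base 0x5a76 + off 0x16 + 2 + imm -18 = 0x5a7c

0x5a7c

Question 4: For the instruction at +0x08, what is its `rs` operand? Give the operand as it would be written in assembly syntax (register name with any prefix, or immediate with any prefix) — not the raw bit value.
[08] 00 14 → 0x1400
  opcode bits[15:11]=0x2: move/RR
  rd@[10:9]=0x2 ⇒ x2
  rs@[8:7]=0x0 ⇒ x0

x0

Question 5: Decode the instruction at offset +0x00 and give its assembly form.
band x1, x1

off 0x00: read 80 e2 as little → 0xe280
  op=0xe280>>11=0x1c ⇒ band (RR)
  rd: (w>>9)&0x3=0x1 → x1
  rs: (w>>7)&0x3=0x1 → x1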